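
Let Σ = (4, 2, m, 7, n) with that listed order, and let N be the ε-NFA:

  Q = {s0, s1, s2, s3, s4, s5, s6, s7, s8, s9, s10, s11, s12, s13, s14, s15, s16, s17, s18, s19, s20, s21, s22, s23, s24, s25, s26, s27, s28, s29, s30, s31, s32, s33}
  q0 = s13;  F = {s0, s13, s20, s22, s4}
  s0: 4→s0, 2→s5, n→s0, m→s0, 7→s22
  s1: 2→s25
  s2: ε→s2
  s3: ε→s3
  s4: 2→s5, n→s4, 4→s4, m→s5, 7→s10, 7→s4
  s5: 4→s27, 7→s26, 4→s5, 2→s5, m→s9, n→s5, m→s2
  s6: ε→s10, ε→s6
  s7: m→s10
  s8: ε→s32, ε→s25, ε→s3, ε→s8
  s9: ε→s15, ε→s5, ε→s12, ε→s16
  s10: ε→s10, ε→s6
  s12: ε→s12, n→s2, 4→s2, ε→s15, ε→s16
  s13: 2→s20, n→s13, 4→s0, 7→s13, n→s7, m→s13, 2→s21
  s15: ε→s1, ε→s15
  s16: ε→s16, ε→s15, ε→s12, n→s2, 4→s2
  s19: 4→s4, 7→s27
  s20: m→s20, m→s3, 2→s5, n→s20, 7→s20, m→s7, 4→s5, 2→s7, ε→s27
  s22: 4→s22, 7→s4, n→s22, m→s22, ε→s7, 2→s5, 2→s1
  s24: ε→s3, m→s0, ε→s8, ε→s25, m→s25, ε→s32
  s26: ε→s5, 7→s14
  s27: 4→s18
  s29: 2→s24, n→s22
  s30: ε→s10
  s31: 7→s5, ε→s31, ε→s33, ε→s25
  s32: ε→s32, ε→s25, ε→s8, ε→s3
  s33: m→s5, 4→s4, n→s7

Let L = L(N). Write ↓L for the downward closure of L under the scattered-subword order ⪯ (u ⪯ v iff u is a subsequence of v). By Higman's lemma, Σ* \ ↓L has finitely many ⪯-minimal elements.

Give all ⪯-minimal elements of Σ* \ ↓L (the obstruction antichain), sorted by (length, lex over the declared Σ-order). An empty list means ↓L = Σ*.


|Q|=34, |F|=5, |δ|=94 (37 ε).
min D↑ (6 st, q0=0, F={3}): 0:4→1,2→2,m→0,7→0,n→0 1:4→1,2→3,m→1,7→4,n→1 2:4→3,2→3,m→2,7→2,n→2 3:4→3,2→3,m→3,7→3,n→3 4:4→4,2→3,m→4,7→5,n→4 5:4→5,2→3,m→3,7→5,n→5 [Hopcroft].
'42': |S_i|=[22, 18, 12] end={s1,s12,s14,s15,s16,s18,s2,s25,s26,s27,s5,s9} rej; 2/2 del acc.
'24': run [22, 18, 12] end={s1,s12,s14,s15,s16,s18,s2,s25,s26,s27,s5,s9} rej; 2/2 deletions ∈↓L.
'22': N↓-sim [22, 18, 15] end={s1,s10,s12,s14,s15,s16,s18,s2,s25,s26,s27,s5,…} rej; 2/2 del acc.
'477m': |S_i|=[22, 18, 17, 15, 12] end={s1,s12,s14,s15,s16,s18,s2,s25,s26,s27,s5,s9} — reject; 4/4 del acc.
4 obstructions.

Antichain: [42, 24, 22, 477m].


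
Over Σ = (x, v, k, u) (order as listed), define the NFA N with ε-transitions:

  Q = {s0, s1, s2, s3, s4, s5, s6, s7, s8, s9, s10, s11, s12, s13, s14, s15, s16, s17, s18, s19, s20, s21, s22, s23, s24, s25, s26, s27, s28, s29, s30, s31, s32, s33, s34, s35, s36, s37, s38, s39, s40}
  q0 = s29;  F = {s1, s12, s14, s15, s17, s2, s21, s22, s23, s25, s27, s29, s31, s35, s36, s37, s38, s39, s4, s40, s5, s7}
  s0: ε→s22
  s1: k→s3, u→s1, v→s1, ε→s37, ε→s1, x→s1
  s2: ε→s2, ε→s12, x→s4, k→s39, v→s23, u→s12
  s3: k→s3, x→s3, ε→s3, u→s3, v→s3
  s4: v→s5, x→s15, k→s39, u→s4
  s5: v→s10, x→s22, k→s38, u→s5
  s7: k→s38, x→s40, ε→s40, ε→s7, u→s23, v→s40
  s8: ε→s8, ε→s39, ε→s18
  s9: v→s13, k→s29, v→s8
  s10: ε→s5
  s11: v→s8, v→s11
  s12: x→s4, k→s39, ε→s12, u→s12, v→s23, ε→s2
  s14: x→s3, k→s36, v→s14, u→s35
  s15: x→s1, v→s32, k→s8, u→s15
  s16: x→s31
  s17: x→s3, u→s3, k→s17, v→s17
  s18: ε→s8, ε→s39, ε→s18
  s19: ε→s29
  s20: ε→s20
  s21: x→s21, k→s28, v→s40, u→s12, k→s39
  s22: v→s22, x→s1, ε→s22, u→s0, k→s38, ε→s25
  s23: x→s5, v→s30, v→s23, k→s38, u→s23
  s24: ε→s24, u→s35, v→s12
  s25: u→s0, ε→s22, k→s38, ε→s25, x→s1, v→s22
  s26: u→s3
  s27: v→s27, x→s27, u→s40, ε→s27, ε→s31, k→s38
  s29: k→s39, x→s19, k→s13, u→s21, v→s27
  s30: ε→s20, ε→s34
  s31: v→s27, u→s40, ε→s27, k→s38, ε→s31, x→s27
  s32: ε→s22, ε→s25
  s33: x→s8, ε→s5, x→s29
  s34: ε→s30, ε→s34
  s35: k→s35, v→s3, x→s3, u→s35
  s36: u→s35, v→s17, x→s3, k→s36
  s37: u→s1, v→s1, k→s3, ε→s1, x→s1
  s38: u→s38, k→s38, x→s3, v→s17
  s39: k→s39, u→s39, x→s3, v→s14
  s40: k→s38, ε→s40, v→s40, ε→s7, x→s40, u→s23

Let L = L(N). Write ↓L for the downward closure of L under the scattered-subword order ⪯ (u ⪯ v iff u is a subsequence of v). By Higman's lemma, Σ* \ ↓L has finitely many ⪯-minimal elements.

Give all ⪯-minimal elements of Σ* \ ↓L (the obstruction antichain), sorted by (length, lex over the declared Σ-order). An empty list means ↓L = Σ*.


|Q|=41, |F|=22, |δ|=144 (38 ε).
min D↑ (18 st, q0=0, F={6}): 0:x→0,v→1,k→2,u→3 1:x→1,v→1,k→4,u→5 2:x→6,v→7,k→2,u→2 3:x→3,v→5,k→2,u→8 4:x→6,v→9,k→4,u→4 5:x→5,v→5,k→4,u→10 6:x→6,v→6,k→6,u→6 7:x→6,v→7,k→11,u→12 8:x→13,v→10,k→2,u→8 9:x→6,v→9,k→9,u→6 10:x→14,v→10,k→4,u→10 11:x→6,v→9,k→11,u→12 12:x→6,v→6,k→12,u→12 13:x→15,v→14,k→2,u→13 14:x→16,v→14,k→4,u→14 15:x→17,v→16,k→2,u→15 16:x→17,v→16,k→4,u→16 17:x→17,v→17,k→6,u→17 [Hopcroft].
'kx': N↓-sim [34, 11, 1] end={s3} rej; 2/2 del acc.
'vkvu': N↓-sim [34, 22, 5, 2, 1] end={s3} rej; 4/4 deletions ∈↓L.
'kvuv': run [34, 11, 5, 2, 1] end={s3} ∉↓L; 4/4 del acc.
'uuxxxk': run [34, 29, 25, 19, 16, 3, 1] end={s3} rej; 6/6 del acc.
4 words, ⪯-incomp.

min(Σ*\↓L) = [kx, vkvu, kvuv, uuxxxk].


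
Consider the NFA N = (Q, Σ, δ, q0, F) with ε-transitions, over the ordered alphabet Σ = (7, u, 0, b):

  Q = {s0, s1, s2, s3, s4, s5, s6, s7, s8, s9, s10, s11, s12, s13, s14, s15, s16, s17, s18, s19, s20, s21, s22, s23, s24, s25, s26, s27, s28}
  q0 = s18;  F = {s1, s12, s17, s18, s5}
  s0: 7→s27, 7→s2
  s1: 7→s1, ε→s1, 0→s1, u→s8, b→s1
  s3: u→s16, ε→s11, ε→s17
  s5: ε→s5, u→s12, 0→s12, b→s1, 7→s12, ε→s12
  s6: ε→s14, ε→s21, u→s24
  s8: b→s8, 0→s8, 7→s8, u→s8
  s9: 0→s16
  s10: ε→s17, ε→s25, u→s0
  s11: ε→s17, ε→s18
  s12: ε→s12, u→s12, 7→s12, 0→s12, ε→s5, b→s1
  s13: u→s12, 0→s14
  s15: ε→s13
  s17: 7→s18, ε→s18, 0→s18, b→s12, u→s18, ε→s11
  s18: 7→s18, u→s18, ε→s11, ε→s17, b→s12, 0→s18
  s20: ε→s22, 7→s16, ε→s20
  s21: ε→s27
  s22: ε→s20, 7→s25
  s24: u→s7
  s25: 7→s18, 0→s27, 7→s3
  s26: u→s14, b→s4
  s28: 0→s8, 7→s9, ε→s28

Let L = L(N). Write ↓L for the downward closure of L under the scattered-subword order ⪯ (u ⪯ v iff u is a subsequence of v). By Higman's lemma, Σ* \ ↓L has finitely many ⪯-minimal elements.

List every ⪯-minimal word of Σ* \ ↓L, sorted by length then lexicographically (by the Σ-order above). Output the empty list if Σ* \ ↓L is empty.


|Q|=29, |F|=5, |δ|=65 (23 ε).
min D↑ (4 st, q0=0, F={3}): 0:7→0,u→0,0→0,b→1 1:7→1,u→1,0→1,b→2 2:7→2,u→3,0→2,b→2 3:7→3,u→3,0→3,b→3 (ε-aug+det+¬).
'bbu': N↓-sim [7, 4, 2, 1] end={s8} ∉↓L; 3/3 deletions ∈↓L.
1 obstructions.

min(Σ*\↓L) = [bbu].


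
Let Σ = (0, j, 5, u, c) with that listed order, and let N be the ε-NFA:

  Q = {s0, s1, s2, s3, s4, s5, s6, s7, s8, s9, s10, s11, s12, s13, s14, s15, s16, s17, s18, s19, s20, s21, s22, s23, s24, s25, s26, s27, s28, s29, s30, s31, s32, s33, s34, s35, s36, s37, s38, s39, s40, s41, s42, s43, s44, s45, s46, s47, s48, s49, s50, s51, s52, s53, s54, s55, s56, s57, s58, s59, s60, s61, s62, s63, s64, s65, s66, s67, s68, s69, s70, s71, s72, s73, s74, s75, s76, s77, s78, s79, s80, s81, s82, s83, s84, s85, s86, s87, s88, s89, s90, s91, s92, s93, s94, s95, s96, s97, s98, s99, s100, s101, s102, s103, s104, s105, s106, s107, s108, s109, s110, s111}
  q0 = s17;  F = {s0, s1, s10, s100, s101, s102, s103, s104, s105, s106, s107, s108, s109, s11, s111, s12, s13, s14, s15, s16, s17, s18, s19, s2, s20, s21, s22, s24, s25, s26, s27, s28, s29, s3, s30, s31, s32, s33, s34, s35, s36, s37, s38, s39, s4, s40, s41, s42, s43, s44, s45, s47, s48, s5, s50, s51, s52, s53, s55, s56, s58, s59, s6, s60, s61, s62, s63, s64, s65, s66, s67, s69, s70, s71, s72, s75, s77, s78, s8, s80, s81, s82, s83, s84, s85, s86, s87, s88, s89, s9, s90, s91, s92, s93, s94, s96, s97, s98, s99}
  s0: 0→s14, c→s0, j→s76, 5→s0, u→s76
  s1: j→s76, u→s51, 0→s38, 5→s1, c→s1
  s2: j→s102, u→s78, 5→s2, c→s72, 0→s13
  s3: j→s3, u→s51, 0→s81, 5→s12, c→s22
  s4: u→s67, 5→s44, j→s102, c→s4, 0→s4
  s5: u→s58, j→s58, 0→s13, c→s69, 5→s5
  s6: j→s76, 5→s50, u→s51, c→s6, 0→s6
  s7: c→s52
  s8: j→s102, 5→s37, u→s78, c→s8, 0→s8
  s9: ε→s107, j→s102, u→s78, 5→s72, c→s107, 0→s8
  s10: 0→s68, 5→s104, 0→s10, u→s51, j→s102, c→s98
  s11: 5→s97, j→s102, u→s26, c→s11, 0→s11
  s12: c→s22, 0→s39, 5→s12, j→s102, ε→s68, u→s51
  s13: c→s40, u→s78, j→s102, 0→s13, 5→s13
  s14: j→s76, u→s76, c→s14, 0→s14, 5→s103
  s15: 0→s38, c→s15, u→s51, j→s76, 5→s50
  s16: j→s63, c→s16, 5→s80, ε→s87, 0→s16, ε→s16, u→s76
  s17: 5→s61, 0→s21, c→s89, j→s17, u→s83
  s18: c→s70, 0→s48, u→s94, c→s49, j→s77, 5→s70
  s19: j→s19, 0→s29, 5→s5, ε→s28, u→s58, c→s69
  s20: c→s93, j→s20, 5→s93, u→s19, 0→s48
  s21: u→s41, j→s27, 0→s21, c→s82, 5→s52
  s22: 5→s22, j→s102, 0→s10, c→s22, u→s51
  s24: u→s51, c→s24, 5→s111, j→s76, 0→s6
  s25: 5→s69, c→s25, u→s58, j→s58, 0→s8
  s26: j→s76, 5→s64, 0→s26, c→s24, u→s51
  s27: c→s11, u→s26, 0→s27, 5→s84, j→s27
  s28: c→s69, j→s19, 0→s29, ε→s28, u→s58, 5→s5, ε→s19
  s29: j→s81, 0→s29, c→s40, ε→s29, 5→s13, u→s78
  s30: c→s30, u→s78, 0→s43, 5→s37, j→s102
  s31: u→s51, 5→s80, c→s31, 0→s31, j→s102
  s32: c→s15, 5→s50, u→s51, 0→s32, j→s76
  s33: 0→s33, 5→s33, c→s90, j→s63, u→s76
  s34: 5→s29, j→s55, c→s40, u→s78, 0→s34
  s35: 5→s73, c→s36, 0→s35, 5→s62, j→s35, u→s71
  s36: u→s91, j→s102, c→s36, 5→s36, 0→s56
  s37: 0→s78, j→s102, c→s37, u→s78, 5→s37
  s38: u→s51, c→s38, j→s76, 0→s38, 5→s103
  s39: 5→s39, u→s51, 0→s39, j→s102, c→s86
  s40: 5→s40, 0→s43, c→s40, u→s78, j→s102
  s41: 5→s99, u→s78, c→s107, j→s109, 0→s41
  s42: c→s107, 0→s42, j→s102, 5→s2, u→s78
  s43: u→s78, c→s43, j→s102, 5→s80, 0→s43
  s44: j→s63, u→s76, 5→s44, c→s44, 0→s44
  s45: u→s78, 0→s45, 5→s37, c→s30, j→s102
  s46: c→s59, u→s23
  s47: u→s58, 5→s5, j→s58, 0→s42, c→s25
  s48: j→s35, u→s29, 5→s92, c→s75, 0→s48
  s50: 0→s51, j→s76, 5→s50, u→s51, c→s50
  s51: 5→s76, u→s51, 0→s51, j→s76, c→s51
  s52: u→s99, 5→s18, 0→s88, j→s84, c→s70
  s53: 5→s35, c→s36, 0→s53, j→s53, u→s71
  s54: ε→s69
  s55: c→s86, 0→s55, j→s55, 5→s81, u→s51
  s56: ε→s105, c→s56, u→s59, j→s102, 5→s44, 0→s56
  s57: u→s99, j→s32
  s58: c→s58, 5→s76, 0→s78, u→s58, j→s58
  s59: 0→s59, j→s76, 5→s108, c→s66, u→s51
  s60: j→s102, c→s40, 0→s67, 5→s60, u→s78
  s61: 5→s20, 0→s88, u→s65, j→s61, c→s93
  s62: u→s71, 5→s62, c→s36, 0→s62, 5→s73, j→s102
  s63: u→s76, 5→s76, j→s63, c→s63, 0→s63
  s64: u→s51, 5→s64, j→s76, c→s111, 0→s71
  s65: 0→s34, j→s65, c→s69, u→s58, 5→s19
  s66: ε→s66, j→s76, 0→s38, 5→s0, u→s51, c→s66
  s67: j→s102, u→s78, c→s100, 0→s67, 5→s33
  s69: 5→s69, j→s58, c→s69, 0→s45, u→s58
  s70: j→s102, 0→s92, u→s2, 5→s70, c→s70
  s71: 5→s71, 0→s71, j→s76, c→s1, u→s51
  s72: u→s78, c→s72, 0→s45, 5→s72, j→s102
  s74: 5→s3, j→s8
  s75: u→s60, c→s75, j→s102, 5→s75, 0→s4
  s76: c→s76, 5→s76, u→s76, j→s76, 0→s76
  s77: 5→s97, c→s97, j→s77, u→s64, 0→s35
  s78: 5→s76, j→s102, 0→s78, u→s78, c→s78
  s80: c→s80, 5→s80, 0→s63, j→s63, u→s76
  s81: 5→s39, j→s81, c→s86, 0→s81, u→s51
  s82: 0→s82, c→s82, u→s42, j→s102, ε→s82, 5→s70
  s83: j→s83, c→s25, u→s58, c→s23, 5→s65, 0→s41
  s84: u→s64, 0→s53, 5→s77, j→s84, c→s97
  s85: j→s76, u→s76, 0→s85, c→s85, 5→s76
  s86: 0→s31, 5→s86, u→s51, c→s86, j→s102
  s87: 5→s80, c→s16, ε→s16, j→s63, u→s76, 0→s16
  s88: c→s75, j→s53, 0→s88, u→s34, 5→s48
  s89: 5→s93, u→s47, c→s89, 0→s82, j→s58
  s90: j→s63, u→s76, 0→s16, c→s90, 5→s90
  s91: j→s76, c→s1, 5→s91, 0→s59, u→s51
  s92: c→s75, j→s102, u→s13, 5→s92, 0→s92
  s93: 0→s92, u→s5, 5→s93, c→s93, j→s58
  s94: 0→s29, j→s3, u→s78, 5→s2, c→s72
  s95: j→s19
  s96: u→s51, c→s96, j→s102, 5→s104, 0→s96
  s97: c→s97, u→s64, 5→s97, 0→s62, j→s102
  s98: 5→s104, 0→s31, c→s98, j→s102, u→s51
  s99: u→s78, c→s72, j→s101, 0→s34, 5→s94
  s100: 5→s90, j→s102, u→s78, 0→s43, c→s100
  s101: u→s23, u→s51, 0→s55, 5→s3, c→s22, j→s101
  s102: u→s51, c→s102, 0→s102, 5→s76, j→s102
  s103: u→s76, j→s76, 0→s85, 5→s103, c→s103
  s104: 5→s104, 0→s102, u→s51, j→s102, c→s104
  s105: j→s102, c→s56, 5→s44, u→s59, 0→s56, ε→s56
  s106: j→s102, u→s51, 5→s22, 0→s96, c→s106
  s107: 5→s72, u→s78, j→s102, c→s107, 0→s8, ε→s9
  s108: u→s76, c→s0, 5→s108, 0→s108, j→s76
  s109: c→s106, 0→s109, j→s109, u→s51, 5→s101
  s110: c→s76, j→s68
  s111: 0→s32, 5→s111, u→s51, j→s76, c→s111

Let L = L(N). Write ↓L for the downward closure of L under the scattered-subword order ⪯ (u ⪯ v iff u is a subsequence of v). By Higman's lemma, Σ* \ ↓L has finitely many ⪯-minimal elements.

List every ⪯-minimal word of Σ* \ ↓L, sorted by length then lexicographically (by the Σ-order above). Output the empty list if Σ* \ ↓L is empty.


Antichain: [uu5, cj5, 0juj, 555j5, 50c05u, uc0505].

|Q|=112, |F|=99, |δ|=531 (15 ε).
min D↑ (96 st, q0=0, F={35}): 0:0→1,j→0,5→2,u→3,c→4 1:0→1,j→5,5→6,u→7,c→8 2:0→9,j→2,5→10,u→11,c→12 3:0→7,j→3,5→11,u→13,c→14 4:0→8,j→13,5→12,u→15,c→4 5:0→5,j→5,5→16,u→17,c→18 6:0→9,j→16,5→19,u→20,c→21 7:0→7,j→22,5→20,u→23,c→24 8:0→8,j→25,5→21,u→26,c→8 9:0→9,j→27,5→28,u→29,c→30 10:0→28,j→10,5→12,u→31,c→12 11:0→29,j→11,5→31,u→13,c→32 12:0→33,j→13,5→12,u→34,c→12 13:0→23,j→13,5→35,u→13,c→13 14:0→36,j→13,5→32,u→13,c→14 15:0→26,j→13,5→34,u→13,c→14 16:0→27,j→16,5→37,u→38,c→39 17:0→17,j→35,5→38,u→40,c→41 18:0→18,j→25,5→39,u→17,c→18 19:0→28,j→37,5→21,u→42,c→21 20:0→29,j→43,5→42,u→23,c→44 21:0→33,j→25,5→21,u→45,c→21 22:0→22,j→22,5→43,u→40,c→46 23:0→23,j→25,5→35,u→23,c→23 24:0→36,j→25,5→44,u→23,c→24 25:0→25,j→25,5→35,u→40,c→25 26:0→26,j→25,5→45,u→23,c→24 27:0→27,j→27,5→47,u→48,c→49 28:0→28,j→47,5→33,u→50,c→30 29:0→29,j→51,5→50,u→23,c→52 30:0→53,j→25,5→30,u→54,c→30 31:0→50,j→31,5→34,u→13,c→32 32:0→55,j→13,5→32,u→13,c→32 33:0→33,j→25,5→33,u→56,c→30 34:0→56,j→13,5→34,u→13,c→32 35:0→35,j→35,5→35,u→35,c→35 36:0→36,j→25,5→57,u→23,c→36 37:0→47,j→37,5→39,u→38,c→39 38:0→48,j→35,5→38,u→40,c→58 39:0→59,j→25,5→39,u→38,c→39 40:0→40,j→35,5→35,u→40,c→40 41:0→60,j→35,5→58,u→40,c→41 42:0→50,j→61,5→45,u→23,c→44 43:0→51,j→43,5→61,u→40,c→62 44:0→55,j→25,5→44,u→23,c→44 45:0→56,j→25,5→45,u→23,c→44 46:0→63,j→25,5→62,u→40,c→46 47:0→47,j→47,5→59,u→48,c→49 48:0→48,j→35,5→48,u→40,c→64 49:0→65,j→25,5→49,u→66,c→49 50:0→50,j→67,5→56,u→23,c→52 51:0→51,j→51,5→67,u→40,c→68 52:0→69,j→25,5→52,u→23,c→52 53:0→53,j→25,5→70,u→71,c→53 54:0→71,j→25,5→54,u→23,c→52 55:0→55,j→25,5→57,u→23,c→72 56:0→56,j→25,5→56,u→23,c→52 57:0→23,j→25,5→57,u→23,c→57 58:0→73,j→35,5→58,u→40,c→58 59:0→59,j→25,5→59,u→48,c→49 60:0→60,j→35,5→74,u→40,c→60 61:0→67,j→61,5→75,u→40,c→62 62:0→76,j→25,5→62,u→40,c→62 63:0→63,j→25,5→77,u→40,c→63 64:0→78,j→35,5→64,u→40,c→64 65:0→65,j→25,5→70,u→79,c→65 66:0→79,j→35,5→66,u→40,c→64 67:0→67,j→67,5→80,u→40,c→68 68:0→81,j→25,5→68,u→40,c→68 69:0→69,j→25,5→82,u→23,c→69 70:0→70,j→83,5→70,u→35,c→70 71:0→71,j→25,5→84,u→23,c→85 72:0→69,j→25,5→57,u→23,c→72 73:0→73,j→35,5→74,u→40,c→86 74:0→40,j→35,5→74,u→40,c→74 75:0→80,j→25,5→75,u→40,c→62 76:0→76,j→25,5→77,u→40,c→87 77:0→25,j→25,5→77,u→40,c→77 78:0→78,j→35,5→88,u→40,c→78 79:0→79,j→35,5→89,u→40,c→90 80:0→80,j→25,5→80,u→40,c→68 81:0→81,j→25,5→82,u→40,c→81 82:0→83,j→83,5→82,u→35,c→82 83:0→83,j→83,5→35,u→35,c→83 84:0→84,j→83,5→84,u→35,c→91 85:0→69,j→25,5→91,u→23,c→85 86:0→78,j→35,5→74,u→40,c→86 87:0→81,j→25,5→77,u→40,c→87 88:0→92,j→35,5→88,u→35,c→88 89:0→89,j→35,5→89,u→35,c→93 90:0→78,j→35,5→93,u→40,c→90 91:0→94,j→83,5→91,u→35,c→91 92:0→92,j→35,5→35,u→35,c→92 93:0→95,j→35,5→93,u→35,c→93 94:0→94,j→83,5→82,u→35,c→94 95:0→95,j→35,5→88,u→35,c→95 [Hopcroft].
'uu5': |S_i|=[104, 75, 6, 1] end={s76} rej; 3/3 deletions ∈↓L.
'cj5': N↓-sim [104, 75, 6, 1] end={s76} — reject; 3/3 deletions ∈↓L.
'0juj': |S_i|=[104, 90, 54, 22, 1] end={s76} — reject; 4/4 del acc.
'555j5': run [104, 84, 73, 61, 6, 1] end={s76} rej; 5/5 single-dels accept.
'50c05u': run [104, 84, 57, 39, 26, 13, 1] end={s76} — reject; 6/6 single-dels accept.
'uc0505': N↓-sim [104, 75, 45, 27, 11, 6, 1] end={s76} rej; 6/6 deletions ∈↓L.
6 words, ⪯-incomp.


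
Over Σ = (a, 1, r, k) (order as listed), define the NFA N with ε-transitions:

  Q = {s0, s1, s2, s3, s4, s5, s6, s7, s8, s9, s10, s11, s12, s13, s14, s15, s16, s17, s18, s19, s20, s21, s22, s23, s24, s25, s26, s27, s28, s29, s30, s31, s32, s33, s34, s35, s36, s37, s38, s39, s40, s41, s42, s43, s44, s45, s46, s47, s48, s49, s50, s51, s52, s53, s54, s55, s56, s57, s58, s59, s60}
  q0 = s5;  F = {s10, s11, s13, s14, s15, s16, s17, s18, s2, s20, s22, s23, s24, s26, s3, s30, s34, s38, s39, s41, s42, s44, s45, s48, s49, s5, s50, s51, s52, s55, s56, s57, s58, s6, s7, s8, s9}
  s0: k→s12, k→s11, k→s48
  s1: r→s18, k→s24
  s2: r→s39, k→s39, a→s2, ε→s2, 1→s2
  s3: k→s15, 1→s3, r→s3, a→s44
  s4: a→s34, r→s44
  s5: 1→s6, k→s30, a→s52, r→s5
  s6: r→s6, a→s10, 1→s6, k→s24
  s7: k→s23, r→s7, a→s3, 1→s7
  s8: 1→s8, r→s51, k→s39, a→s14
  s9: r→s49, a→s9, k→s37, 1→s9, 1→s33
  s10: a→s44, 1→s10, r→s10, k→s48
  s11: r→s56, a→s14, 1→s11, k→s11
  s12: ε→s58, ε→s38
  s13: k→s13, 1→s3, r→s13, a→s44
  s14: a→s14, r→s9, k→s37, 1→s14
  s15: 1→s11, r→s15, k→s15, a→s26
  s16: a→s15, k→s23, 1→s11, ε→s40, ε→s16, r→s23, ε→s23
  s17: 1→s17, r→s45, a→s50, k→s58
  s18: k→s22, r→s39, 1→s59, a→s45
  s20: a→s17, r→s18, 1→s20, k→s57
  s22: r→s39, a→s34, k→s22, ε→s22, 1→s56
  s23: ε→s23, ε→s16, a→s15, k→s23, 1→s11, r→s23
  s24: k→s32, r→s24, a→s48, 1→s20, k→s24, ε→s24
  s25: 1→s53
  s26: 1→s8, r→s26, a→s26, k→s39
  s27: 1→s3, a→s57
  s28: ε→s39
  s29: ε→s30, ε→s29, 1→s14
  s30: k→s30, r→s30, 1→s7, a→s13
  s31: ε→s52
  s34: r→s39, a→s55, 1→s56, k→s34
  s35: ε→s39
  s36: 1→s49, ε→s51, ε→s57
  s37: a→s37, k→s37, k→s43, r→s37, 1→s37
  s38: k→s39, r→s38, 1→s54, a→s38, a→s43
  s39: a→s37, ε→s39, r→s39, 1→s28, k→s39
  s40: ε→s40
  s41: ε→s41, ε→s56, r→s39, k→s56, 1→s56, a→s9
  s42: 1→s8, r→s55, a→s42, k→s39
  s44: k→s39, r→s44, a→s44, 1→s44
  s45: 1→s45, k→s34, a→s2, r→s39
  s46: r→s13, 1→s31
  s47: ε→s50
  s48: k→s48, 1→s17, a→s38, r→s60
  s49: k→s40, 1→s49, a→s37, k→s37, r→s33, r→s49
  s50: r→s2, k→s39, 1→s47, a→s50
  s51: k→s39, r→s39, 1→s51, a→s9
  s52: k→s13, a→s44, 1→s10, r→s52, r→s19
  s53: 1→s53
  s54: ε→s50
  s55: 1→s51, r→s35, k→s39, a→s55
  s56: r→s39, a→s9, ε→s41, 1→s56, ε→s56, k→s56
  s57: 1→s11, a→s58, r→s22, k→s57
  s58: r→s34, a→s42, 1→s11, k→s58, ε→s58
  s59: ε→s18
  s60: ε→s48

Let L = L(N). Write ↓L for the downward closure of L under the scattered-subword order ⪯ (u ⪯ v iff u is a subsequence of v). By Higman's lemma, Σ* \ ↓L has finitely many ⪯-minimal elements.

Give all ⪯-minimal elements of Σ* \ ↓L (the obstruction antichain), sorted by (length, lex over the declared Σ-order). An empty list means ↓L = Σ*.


|Q|=61, |F|=37, |δ|=202 (28 ε).
min D↑ (36 st, q0=0, F={14}): 0:a→1,1→2,r→0,k→3 1:a→4,1→5,r→1,k→6 2:a→5,1→2,r→2,k→7 3:a→6,1→8,r→3,k→3 4:a→4,1→4,r→4,k→9 5:a→4,1→5,r→5,k→10 6:a→4,1→11,r→6,k→6 7:a→10,1→12,r→7,k→7 8:a→11,1→8,r→8,k→13 9:a→14,1→9,r→9,k→9 10:a→15,1→16,r→10,k→10 11:a→4,1→11,r→11,k→17 12:a→16,1→12,r→18,k→19 13:a→17,1→20,r→13,k→13 14:a→14,1→14,r→14,k→14 15:a→15,1→21,r→15,k→9 16:a→21,1→16,r→22,k→23 17:a→24,1→20,r→17,k→17 18:a→22,1→18,r→9,k→25 19:a→23,1→20,r→25,k→19 20:a→26,1→20,r→27,k→20 21:a→21,1→21,r→28,k→9 22:a→28,1→22,r→9,k→29 23:a→30,1→20,r→29,k→23 24:a→24,1→31,r→24,k→9 25:a→29,1→27,r→9,k→25 26:a→26,1→26,r→32,k→14 27:a→32,1→27,r→9,k→27 28:a→28,1→28,r→9,k→9 29:a→33,1→27,r→9,k→29 30:a→30,1→31,r→33,k→9 31:a→26,1→31,r→34,k→9 32:a→32,1→32,r→35,k→14 33:a→33,1→34,r→9,k→9 34:a→32,1→34,r→9,k→9 35:a→14,1→35,r→35,k→14 (ε-aug+det+¬).
'aaka': |S_i|=[49, 36, 21, 5, 2] end={s37,s43} — reject; 4/4 del acc.
'1k1rra': run [49, 44, 39, 30, 19, 8, 2] end={s37,s43} ∉↓L; 6/6 deletions ∈↓L.
'k1k1ak': run [49, 44, 37, 25, 14, 7, 3] end={s37,s40,s43} ∉↓L; 6/6 single-dels accept.
3 obstructions.

min(Σ*\↓L) = [aaka, 1k1rra, k1k1ak].


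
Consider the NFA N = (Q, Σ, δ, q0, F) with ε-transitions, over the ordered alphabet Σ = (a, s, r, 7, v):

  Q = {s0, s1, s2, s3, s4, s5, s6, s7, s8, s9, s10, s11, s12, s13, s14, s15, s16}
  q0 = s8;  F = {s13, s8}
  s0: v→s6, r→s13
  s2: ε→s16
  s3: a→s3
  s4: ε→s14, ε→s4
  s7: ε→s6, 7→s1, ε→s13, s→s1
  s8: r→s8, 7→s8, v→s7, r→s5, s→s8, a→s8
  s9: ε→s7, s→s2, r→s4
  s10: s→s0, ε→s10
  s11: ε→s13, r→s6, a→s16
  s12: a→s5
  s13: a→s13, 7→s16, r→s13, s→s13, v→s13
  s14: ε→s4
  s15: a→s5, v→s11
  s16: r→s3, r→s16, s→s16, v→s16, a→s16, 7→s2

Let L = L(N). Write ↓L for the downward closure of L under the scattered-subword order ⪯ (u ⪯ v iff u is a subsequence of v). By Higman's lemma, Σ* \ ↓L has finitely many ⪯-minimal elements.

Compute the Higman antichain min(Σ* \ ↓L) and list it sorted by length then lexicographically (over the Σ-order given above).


|Q|=17, |F|=2, |δ|=39 (9 ε).
min D↑ (3 st, q0=0, F={2}): 0:a→0,s→0,r→0,7→0,v→1 1:a→1,s→1,r→1,7→2,v→1 2:a→2,s→2,r→2,7→2,v→2 [Hopcroft].
'v7': run [9, 7, 4] end={s1,s16,s2,s3} rej; 2/2 del acc.
1 minimals (antichain).

min(Σ*\↓L) = [v7].


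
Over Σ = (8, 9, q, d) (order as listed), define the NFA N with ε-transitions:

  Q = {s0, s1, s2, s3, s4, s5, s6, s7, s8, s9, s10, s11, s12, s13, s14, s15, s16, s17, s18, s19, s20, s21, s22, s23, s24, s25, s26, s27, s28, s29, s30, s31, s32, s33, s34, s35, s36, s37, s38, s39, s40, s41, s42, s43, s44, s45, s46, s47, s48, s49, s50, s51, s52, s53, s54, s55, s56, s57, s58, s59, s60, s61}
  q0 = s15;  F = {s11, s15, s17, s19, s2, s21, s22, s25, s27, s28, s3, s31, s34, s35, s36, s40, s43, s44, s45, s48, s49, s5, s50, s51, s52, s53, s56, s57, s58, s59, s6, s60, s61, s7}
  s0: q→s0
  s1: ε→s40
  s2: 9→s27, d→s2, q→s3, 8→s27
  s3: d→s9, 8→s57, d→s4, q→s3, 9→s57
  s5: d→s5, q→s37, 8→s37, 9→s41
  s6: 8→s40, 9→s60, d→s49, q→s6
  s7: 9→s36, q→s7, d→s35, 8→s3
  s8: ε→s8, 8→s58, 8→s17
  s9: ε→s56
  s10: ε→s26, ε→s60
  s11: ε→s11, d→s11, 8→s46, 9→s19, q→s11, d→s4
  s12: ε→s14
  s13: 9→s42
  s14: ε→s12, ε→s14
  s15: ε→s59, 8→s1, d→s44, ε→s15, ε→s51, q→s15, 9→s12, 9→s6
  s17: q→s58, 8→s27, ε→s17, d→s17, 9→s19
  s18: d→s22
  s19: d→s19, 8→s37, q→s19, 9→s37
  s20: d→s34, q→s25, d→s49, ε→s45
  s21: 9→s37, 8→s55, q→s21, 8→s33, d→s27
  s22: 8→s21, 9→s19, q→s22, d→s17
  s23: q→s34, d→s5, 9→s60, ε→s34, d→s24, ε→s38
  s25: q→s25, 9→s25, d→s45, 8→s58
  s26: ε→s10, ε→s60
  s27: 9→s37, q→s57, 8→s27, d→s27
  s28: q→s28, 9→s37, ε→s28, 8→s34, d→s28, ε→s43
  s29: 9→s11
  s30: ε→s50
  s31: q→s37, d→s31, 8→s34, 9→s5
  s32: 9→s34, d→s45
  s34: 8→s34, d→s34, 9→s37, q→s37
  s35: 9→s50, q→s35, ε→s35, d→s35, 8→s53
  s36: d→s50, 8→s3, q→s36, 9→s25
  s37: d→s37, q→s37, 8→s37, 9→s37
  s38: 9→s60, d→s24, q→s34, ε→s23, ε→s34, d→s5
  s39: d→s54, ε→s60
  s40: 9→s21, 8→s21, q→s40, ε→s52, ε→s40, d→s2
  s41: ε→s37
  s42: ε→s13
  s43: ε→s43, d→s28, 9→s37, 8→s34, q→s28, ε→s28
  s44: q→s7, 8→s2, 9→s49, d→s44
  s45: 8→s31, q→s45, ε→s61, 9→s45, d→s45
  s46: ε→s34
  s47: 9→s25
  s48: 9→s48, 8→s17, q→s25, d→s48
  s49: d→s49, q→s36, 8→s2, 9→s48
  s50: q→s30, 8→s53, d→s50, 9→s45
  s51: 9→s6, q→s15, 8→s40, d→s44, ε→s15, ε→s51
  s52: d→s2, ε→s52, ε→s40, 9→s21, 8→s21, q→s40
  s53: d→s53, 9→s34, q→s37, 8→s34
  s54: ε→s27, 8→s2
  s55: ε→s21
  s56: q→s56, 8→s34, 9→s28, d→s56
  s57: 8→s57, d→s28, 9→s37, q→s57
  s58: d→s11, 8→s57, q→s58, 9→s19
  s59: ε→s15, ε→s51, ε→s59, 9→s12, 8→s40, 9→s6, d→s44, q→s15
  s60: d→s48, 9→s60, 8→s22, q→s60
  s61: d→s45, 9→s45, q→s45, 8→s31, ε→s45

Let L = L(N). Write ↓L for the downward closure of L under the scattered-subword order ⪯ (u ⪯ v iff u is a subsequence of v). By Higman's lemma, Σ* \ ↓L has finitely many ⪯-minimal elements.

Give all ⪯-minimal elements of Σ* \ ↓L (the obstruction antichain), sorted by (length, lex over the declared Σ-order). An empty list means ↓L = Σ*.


|Q|=62, |F|=34, |δ|=210 (43 ε).
min D↑ (30 st, q0=0, F={9}): 0:8→1,9→2,q→0,d→3 1:8→4,9→4,q→1,d→5 2:8→1,9→6,q→2,d→7 3:8→5,9→7,q→8,d→3 4:8→4,9→9,q→4,d→10 5:8→10,9→10,q→11,d→5 6:8→12,9→6,q→6,d→13 7:8→5,9→13,q→14,d→7 8:8→11,9→14,q→8,d→15 9:8→9,9→9,q→9,d→9 10:8→10,9→9,q→16,d→10 11:8→16,9→16,q→11,d→17 12:8→4,9→18,q→12,d→19 13:8→19,9→13,q→20,d→13 14:8→11,9→20,q→14,d→21 15:8→22,9→21,q→15,d→15 16:8→16,9→9,q→16,d→23 17:8→24,9→23,q→17,d→17 18:8→9,9→9,q→18,d→18 19:8→10,9→18,q→25,d→19 20:8→25,9→20,q→20,d→26 21:8→22,9→26,q→21,d→21 22:8→24,9→24,q→9,d→22 23:8→24,9→9,q→23,d→23 24:8→24,9→9,q→9,d→24 25:8→16,9→18,q→25,d→27 26:8→28,9→26,q→26,d→26 27:8→24,9→18,q→27,d→27 28:8→24,9→29,q→9,d→28 29:8→9,9→9,q→9,d→29 (ε-aug+det+¬).
'889': N↓-sim [45, 27, 10, 1] end={s37} — reject; 3/3 deletions ∈↓L.
'899': N↓-sim [45, 27, 12, 2] end={s37,s41} — reject; 3/3 deletions ∈↓L.
'99898': |S_i|=[45, 38, 24, 19, 4, 1] end={s37} ∉↓L; 5/5 del acc.
'dqd8q': N↓-sim [45, 31, 25, 19, 7, 1] end={s37} ∉↓L; 5/5 del acc.
4 minimals (antichain).

min(Σ*\↓L) = [889, 899, 99898, dqd8q].


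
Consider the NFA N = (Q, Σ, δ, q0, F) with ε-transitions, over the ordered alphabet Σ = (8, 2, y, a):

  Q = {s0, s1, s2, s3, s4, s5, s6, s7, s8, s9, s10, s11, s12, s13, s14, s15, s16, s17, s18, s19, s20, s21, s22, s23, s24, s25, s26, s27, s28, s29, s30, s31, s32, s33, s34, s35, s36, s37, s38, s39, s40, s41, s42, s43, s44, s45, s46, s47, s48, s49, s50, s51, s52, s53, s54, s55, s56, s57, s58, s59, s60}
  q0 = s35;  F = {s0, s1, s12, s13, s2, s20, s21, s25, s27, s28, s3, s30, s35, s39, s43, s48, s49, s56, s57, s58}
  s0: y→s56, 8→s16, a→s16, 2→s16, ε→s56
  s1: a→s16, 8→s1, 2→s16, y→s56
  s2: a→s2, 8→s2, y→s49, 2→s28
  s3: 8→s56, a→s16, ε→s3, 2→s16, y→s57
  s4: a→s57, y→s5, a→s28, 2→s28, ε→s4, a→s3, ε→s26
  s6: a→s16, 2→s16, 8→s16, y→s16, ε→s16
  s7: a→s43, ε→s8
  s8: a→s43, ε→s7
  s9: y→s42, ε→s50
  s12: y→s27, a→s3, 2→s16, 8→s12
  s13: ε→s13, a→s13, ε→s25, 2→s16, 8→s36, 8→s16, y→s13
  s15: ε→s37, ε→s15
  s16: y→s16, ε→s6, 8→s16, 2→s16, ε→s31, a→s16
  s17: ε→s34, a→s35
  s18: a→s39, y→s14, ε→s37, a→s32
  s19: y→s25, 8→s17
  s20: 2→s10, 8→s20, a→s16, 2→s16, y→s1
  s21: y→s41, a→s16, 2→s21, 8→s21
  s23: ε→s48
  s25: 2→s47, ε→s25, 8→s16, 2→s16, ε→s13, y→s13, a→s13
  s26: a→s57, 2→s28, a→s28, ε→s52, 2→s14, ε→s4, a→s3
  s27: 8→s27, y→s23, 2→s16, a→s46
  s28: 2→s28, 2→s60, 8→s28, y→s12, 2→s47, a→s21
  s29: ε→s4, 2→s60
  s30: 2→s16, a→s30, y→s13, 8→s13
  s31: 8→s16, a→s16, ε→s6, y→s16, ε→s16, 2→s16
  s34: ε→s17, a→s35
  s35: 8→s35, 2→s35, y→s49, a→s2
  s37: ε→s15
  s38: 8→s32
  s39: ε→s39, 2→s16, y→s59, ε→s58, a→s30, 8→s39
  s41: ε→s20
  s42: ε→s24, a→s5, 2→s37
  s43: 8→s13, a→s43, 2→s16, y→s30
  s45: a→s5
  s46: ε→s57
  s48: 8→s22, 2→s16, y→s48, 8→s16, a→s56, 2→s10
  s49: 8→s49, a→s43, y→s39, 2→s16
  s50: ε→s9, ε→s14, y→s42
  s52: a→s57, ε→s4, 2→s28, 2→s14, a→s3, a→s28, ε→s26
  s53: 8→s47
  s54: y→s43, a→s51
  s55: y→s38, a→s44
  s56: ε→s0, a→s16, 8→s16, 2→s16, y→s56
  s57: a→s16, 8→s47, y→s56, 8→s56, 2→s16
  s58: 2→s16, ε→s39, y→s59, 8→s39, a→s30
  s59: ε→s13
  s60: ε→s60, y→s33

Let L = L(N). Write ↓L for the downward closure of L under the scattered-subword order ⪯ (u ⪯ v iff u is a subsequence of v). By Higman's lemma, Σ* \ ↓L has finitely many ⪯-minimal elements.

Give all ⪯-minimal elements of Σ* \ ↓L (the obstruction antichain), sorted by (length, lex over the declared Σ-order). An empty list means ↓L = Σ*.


A = [y2, yyy8, ya88, a2aa].

|Q|=61, |F|=20, |δ|=176 (39 ε).
min D↑ (18 st, q0=0, F={3}): 0:8→0,2→0,y→1,a→2 1:8→1,2→3,y→4,a→5 2:8→2,2→6,y→1,a→2 3:8→3,2→3,y→3,a→3 4:8→4,2→3,y→7,a→8 5:8→7,2→3,y→8,a→5 6:8→6,2→6,y→9,a→10 7:8→3,2→3,y→7,a→7 8:8→7,2→3,y→7,a→8 9:8→9,2→3,y→11,a→12 10:8→10,2→10,y→13,a→3 11:8→11,2→3,y→14,a→15 12:8→16,2→3,y→15,a→3 13:8→13,2→3,y→17,a→3 14:8→3,2→3,y→14,a→16 15:8→16,2→3,y→16,a→3 16:8→3,2→3,y→16,a→3 17:8→17,2→3,y→16,a→3 (ε-aug+det+¬).
'y2': N↓-sim [33, 28, 5] end={s10,s16,s31,s47,s6} ∉↓L; 2/2 del acc.
'yyy8': N↓-sim [33, 28, 21, 14, 5] end={s16,s22,s31,s36,s6} ∉↓L; 4/4 deletions ∈↓L.
'ya88': N↓-sim [33, 28, 14, 9, 4] end={s16,s31,s36,s6} rej; 4/4 single-dels accept.
'a2aa': N↓-sim [33, 32, 22, 14, 3] end={s16,s31,s6} — reject; 4/4 del acc.
4 words, ⪯-incomp.


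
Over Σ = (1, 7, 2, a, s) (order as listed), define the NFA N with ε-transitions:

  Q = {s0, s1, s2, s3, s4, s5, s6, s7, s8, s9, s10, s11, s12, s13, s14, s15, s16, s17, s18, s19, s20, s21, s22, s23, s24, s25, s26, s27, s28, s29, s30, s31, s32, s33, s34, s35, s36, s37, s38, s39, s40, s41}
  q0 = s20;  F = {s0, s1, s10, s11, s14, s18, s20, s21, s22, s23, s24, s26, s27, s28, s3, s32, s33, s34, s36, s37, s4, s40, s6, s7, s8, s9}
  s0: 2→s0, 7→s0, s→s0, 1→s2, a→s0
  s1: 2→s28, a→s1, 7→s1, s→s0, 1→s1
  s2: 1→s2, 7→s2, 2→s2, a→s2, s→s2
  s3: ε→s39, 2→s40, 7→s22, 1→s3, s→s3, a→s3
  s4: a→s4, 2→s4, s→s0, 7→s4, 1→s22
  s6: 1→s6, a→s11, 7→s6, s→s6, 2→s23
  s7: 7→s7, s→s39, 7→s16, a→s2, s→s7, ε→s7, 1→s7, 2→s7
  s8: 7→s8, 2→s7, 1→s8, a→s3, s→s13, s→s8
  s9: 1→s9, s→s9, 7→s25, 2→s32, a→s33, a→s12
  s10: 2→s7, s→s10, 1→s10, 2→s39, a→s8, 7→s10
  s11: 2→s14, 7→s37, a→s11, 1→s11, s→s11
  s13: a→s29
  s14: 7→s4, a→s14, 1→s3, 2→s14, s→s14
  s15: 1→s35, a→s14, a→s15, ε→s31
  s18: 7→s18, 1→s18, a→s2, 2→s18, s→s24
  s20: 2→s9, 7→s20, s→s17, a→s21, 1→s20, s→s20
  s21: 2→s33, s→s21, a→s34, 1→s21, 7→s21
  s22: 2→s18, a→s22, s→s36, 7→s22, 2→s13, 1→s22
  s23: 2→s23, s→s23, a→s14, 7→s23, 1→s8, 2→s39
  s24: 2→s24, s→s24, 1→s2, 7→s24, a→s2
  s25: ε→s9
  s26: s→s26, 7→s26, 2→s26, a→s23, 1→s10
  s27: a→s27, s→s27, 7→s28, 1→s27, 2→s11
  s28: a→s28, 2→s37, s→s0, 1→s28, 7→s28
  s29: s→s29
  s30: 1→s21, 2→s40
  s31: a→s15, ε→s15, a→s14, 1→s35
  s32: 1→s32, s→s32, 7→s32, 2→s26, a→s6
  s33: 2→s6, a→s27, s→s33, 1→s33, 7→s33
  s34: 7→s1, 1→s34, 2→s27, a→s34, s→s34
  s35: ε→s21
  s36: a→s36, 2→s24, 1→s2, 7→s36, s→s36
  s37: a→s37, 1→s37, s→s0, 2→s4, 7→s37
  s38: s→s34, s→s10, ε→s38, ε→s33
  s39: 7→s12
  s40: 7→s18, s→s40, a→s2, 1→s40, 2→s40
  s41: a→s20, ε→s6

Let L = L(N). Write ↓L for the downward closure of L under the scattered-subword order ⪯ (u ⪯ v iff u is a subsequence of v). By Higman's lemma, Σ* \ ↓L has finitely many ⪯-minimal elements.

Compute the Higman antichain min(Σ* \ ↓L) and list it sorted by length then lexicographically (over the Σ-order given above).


Antichain: [aa7s1, 22212a].

|Q|=42, |F|=26, |δ|=166 (9 ε).
min D↑ (27 st, q0=0, F={19}): 0:1→0,7→0,2→1,a→2,s→0 1:1→1,7→1,2→3,a→4,s→1 2:1→2,7→2,2→4,a→5,s→2 3:1→3,7→3,2→6,a→7,s→3 4:1→4,7→4,2→7,a→8,s→4 5:1→5,7→9,2→8,a→5,s→5 6:1→10,7→6,2→6,a→11,s→6 7:1→7,7→7,2→11,a→12,s→7 8:1→8,7→13,2→12,a→8,s→8 9:1→9,7→9,2→13,a→9,s→14 10:1→10,7→10,2→15,a→16,s→10 11:1→16,7→11,2→11,a→17,s→11 12:1→12,7→18,2→17,a→12,s→12 13:1→13,7→13,2→18,a→13,s→14 14:1→19,7→14,2→14,a→14,s→14 15:1→15,7→15,2→15,a→19,s→15 16:1→16,7→16,2→15,a→20,s→16 17:1→20,7→21,2→17,a→17,s→17 18:1→18,7→18,2→21,a→18,s→14 19:1→19,7→19,2→19,a→19,s→19 20:1→20,7→22,2→23,a→20,s→20 21:1→22,7→21,2→21,a→21,s→14 22:1→22,7→22,2→24,a→22,s→25 23:1→23,7→24,2→23,a→19,s→23 24:1→24,7→24,2→24,a→19,s→26 25:1→19,7→25,2→26,a→25,s→25 26:1→19,7→26,2→26,a→19,s→26 [Hopcroft].
'aa7s1': run [34, 27, 20, 13, 5, 1] end={s2} rej; 5/5 deletions ∈↓L.
'22212a': |S_i|=[34, 29, 24, 20, 15, 10, 2] end={s2,s29} rej; 6/6 del acc.
2 words, ⪯-incomp.


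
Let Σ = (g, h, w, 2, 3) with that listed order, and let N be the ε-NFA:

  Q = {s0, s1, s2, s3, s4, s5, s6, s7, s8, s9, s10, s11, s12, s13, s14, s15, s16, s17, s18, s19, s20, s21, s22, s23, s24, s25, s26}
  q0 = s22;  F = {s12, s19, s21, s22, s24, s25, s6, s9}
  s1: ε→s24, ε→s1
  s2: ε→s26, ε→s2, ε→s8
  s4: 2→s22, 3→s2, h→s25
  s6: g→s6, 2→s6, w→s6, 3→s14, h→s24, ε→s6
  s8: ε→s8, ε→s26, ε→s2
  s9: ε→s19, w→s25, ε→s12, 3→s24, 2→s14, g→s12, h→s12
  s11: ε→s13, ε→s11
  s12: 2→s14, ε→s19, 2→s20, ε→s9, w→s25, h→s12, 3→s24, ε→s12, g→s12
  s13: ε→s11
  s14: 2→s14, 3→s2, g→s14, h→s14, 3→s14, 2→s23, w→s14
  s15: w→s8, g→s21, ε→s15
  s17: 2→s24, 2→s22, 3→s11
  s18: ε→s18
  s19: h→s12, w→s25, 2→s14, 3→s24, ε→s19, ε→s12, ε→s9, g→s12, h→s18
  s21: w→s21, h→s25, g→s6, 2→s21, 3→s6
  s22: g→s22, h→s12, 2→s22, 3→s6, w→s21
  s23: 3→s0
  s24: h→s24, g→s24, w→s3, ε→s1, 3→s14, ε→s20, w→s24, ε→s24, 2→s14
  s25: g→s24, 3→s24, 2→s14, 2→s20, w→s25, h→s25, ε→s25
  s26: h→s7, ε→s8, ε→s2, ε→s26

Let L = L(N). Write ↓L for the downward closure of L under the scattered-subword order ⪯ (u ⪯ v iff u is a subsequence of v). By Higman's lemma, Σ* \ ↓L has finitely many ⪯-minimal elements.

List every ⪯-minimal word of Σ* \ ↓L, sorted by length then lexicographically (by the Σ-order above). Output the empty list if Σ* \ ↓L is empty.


|Q|=27, |F|=8, |δ|=90 (29 ε).
min D↑ (7 st, q0=0, F={5}): 0:g→0,h→1,w→2,2→0,3→3 1:g→1,h→1,w→4,2→5,3→6 2:g→3,h→4,w→2,2→2,3→3 3:g→3,h→6,w→3,2→3,3→5 4:g→6,h→4,w→4,2→5,3→6 5:g→5,h→5,w→5,2→5,3→5 6:g→6,h→6,w→6,2→5,3→5.
'h2': N↓-sim [19, 16, 8] end={s0,s14,s2,s20,s23,s26,s7,s8} — reject; 2/2 single-dels accept.
'33': N↓-sim [19, 12, 7] end={s0,s14,s2,s23,s26,s7,s8} — reject; 2/2 single-dels accept.
'wg3': |S_i|=[19, 14, 12, 7] end={s0,s14,s2,s23,s26,s7,s8} rej; 3/3 deletions ∈↓L.
3 words, ⪯-incomp.

min(Σ*\↓L) = [h2, 33, wg3].


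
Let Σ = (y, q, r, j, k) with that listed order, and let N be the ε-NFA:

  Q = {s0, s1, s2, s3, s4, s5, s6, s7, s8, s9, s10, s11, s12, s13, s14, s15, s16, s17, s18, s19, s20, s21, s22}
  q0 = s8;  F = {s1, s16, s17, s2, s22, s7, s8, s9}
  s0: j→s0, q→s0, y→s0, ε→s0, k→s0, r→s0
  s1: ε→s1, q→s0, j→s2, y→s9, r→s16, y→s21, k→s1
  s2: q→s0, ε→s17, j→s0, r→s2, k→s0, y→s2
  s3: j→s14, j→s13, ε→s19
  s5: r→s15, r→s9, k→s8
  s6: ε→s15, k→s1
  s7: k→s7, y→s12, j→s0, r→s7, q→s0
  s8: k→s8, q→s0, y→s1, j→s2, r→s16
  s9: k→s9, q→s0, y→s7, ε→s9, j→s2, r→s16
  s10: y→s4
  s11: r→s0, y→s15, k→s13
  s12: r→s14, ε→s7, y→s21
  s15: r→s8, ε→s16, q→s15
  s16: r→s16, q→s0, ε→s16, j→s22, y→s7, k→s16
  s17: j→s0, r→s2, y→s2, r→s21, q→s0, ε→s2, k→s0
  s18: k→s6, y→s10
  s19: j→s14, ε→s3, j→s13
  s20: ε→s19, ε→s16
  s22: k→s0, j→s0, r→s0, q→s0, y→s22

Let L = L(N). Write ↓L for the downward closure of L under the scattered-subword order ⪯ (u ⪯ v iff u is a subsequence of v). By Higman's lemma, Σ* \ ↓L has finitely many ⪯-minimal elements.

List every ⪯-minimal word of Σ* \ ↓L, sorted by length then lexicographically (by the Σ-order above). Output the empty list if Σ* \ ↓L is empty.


|Q|=23, |F|=8, |δ|=78 (13 ε).
min D↑ (8 st, q0=0, F={2}): 0:y→1,q→2,r→3,j→4,k→0 1:y→5,q→2,r→3,j→4,k→1 2:y→2,q→2,r→2,j→2,k→2 3:y→6,q→2,r→3,j→7,k→3 4:y→4,q→2,r→4,j→2,k→2 5:y→6,q→2,r→3,j→4,k→5 6:y→6,q→2,r→6,j→2,k→6 7:y→7,q→2,r→2,j→2,k→2.
'q': run [12, 1] end={s0} rej; 1/1 del acc.
'jj': run [12, 5, 1] end={s0} — reject; 2/2 del acc.
'jk': N↓-sim [12, 5, 1] end={s0} — reject; 2/2 single-dels accept.
'ryj': N↓-sim [12, 9, 8, 1] end={s0} — reject; 3/3 deletions ∈↓L.
'rjr': run [12, 9, 2, 1] end={s0} ∉↓L; 3/3 deletions ∈↓L.
'yyyj': run [12, 11, 10, 8, 1] end={s0} rej; 4/4 deletions ∈↓L.
6 minimals (antichain).

A = [q, jj, jk, ryj, rjr, yyyj].


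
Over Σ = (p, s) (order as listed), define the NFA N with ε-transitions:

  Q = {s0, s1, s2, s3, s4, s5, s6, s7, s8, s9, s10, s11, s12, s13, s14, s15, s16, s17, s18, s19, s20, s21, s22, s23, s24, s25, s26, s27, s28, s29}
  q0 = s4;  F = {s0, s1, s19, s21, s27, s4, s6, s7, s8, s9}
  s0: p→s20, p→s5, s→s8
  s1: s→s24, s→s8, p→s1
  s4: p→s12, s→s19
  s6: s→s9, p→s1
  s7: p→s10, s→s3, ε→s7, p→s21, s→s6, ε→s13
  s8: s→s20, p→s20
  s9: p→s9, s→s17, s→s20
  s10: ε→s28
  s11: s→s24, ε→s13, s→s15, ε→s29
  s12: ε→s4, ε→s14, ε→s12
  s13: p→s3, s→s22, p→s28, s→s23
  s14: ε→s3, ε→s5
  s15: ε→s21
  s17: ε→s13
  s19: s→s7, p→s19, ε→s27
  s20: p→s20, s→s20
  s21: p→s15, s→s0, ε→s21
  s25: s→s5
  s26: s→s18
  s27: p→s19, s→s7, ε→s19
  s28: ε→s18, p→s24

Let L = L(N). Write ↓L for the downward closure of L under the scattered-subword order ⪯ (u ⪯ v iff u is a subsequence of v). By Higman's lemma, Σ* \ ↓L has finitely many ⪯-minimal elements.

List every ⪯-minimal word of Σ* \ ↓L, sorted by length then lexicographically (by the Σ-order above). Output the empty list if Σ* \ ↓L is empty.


|Q|=30, |F|=10, |δ|=52 (16 ε).
min D↑ (10 st, q0=0, F={8}): 0:p→0,s→1 1:p→1,s→2 2:p→3,s→4 3:p→3,s→5 4:p→6,s→7 5:p→8,s→9 6:p→6,s→9 7:p→7,s→8 8:p→8,s→8 9:p→8,s→8 (ε-aug+det+¬).
'sspsp': |S_i|=[24, 21, 19, 17, 12, 6] end={s18,s20,s24,s28,s3,s5} — reject; 5/5 del acc.
'sssss': N↓-sim [24, 21, 19, 15, 11, 9] end={s13,s17,s18,s20,s22,s23,s24,s28,s3} rej; 5/5 single-dels accept.
2 obstructions.

min(Σ*\↓L) = [sspsp, sssss].
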